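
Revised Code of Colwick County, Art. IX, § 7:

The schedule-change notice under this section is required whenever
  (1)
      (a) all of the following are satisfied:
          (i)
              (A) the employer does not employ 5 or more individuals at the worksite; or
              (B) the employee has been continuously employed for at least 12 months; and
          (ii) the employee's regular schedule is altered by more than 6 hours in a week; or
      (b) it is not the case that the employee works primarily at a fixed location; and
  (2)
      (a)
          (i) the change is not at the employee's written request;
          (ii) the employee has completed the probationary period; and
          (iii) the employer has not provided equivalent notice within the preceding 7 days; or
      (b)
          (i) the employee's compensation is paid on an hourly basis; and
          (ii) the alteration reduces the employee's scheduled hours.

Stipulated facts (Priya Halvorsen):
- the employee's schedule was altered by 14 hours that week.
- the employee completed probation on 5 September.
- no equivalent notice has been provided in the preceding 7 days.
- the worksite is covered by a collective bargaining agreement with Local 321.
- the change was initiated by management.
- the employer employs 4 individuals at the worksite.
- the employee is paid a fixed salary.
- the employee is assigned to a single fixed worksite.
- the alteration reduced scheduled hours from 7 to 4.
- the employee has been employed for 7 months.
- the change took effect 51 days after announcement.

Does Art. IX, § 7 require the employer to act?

(A) not (≥ 5 at site) — met.
(B) tenure ≥ 12 mo. — fails.
(i): T OR F → true.
(ii) schedule shift > 6h — met.
(a) = T AND T = true.
(b) not (fixed location) — not met.
(1): T OR F → true.
(i) not employee-requested — holds.
(ii) past probation — satisfied.
(iii) no recent notice — met.
(a): T AND T AND T → true.
(i) hourly-paid — fails.
(ii) hours reduced — met.
So (b) is not satisfied (F AND T).
So (2) is satisfied (T OR F).
Overall: T AND T → true.

Yes — required.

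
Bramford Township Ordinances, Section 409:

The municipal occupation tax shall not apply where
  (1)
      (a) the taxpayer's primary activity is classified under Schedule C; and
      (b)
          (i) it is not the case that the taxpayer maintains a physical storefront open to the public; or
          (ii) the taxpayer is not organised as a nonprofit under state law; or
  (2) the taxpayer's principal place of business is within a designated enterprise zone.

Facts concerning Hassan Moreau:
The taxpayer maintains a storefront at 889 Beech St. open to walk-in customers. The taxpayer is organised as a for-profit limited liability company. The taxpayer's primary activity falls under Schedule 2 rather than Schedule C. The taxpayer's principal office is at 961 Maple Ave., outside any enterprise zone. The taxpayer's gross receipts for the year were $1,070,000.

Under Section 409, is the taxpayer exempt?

(a) Schedule C activity — not satisfied.
(i) not (has storefront) — not met.
(ii) not (nonprofit) — satisfied.
(b): F OR T → true.
So (1) is not satisfied (F AND T).
(2) in enterprise zone — fails.
So Overall is not satisfied (F OR F).

No — not exempt.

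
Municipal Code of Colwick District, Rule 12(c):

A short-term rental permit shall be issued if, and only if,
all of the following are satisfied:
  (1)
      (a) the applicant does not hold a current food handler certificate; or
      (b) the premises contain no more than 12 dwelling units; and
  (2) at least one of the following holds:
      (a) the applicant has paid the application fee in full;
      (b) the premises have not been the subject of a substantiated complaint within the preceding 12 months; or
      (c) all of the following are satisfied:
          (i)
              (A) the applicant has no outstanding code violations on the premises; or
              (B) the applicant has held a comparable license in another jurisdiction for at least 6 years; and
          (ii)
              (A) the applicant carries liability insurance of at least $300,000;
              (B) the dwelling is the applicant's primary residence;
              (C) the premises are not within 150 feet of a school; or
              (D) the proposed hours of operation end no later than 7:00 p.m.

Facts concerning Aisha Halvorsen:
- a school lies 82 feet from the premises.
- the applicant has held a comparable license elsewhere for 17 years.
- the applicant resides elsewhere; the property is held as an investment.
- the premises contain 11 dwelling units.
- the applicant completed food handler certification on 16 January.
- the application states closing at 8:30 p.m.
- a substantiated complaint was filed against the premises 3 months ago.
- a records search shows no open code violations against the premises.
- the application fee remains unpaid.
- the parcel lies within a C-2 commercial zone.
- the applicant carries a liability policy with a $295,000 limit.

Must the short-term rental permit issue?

(a) not (food handler cert.) — fails.
(b) ≤ 12 units — satisfied.
(1) = F OR T = true.
(a) fee paid — not met.
(b) no complaint in 12 mo. — fails.
(A) no code violations — holds.
(B) prior license ≥ 6 yr — holds.
(i) = T OR T = true.
(A) insurance ≥ $300,000 — not satisfied.
(B) primary residence — fails.
(C) ≥150 ft from school — fails.
(D) closes by 7 p.m. — fails.
(ii) = F OR F OR F OR F = false.
So (c) is not satisfied (T AND F).
So (2) is not satisfied (F OR F OR F).
So Overall is not satisfied (T AND F).

No — denied.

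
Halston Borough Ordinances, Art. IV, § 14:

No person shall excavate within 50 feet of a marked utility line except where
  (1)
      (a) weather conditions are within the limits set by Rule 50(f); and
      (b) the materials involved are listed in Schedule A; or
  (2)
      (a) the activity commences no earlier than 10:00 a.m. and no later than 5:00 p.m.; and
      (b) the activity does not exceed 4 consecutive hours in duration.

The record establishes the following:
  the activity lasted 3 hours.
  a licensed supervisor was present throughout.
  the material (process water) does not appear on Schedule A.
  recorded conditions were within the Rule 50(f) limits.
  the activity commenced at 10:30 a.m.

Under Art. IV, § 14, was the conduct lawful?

Yes — lawful.

(a) weather ok — satisfied.
(b) Schedule A material — fails.
So (1) is not satisfied (T AND F).
(a) start within hours — holds.
(b) ≤ 4 hrs duration — holds.
(2) = T AND T = true.
So Overall is satisfied (F OR T).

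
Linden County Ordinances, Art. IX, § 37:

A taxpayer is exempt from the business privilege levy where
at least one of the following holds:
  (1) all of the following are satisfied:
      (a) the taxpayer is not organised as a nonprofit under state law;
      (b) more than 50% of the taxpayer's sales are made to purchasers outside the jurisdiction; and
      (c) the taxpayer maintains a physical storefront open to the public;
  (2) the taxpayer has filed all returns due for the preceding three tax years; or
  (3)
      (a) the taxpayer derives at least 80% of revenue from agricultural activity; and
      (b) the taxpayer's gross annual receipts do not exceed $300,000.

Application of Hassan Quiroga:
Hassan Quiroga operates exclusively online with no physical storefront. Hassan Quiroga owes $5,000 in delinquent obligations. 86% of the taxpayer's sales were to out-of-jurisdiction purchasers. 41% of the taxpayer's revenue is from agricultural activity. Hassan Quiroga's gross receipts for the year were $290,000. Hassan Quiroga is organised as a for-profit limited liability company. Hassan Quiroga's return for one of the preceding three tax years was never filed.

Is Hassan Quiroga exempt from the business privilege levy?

(a) not (nonprofit) — met.
(b) >50% out-of-jur. sales — satisfied.
(c) has storefront — not met.
So (1) is not satisfied (T AND T AND F).
(2) returns current — not satisfied.
(a) ≥80% agricultural — fails.
(b) receipts ≤ $300,000 — holds.
(3): F AND T → false.
So Overall is not satisfied (F OR F OR F).

No — not exempt.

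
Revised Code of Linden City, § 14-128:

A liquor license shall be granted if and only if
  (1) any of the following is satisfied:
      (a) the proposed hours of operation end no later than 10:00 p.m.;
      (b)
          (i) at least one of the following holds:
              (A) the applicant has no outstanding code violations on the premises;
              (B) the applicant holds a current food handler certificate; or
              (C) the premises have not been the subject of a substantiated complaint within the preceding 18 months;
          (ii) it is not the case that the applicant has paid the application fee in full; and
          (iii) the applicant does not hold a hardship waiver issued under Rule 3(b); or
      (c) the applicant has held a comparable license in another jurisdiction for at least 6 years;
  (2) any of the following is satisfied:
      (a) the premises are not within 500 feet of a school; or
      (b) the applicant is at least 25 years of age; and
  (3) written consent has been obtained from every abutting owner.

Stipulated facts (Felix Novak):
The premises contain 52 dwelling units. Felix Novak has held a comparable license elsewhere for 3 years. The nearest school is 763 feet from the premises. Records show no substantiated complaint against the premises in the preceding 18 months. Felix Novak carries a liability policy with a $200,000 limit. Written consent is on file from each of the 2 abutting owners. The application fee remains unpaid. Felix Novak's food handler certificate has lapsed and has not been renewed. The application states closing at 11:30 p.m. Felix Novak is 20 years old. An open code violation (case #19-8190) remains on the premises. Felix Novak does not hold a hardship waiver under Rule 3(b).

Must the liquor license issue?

Yes — granted.

(a) closes by 10 p.m. — fails.
(A) no code violations — not satisfied.
(B) food handler cert. — not satisfied.
(C) no complaint in 18 mo. — satisfied.
(i) = F OR F OR T = true.
(ii) not (fee paid) — holds.
(iii) not (hardship waiver) — holds.
(b): T AND T AND T → true.
(c) prior license ≥ 6 yr — fails.
(1): F OR T OR F → true.
(a) ≥500 ft from school — holds.
(b) age ≥ 25 — fails.
(2) = T OR F = true.
(3) all abutters consent — satisfied.
Overall = T AND T AND T = true.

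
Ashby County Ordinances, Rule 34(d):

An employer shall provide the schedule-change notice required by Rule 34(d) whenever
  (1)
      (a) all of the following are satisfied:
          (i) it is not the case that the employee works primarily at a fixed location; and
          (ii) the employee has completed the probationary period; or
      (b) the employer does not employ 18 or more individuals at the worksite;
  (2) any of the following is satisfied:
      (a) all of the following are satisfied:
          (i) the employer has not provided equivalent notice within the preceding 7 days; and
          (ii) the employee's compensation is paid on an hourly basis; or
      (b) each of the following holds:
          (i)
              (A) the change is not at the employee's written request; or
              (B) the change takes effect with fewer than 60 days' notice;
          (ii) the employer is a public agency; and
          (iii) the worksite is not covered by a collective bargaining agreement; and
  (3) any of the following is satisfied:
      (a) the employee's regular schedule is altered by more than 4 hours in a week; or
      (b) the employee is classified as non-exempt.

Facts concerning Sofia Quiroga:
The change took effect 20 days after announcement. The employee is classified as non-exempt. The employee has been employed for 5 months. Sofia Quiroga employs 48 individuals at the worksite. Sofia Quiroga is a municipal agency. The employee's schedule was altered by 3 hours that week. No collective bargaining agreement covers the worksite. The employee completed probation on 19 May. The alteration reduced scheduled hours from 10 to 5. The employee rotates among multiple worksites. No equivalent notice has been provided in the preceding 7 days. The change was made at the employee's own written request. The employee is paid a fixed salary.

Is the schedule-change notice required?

Yes — required.

(i) not (fixed location) — met.
(ii) past probation — met.
So (a) is satisfied (T AND T).
(b) not (≥ 18 at site) — fails.
(1) = T OR F = true.
(i) no recent notice — met.
(ii) hourly-paid — fails.
(a) = T AND F = false.
(A) not employee-requested — not satisfied.
(B) < 60 days' notice — satisfied.
(i): F OR T → true.
(ii) public agency — holds.
(iii) no CBA — holds.
So (b) is satisfied (T AND T AND T).
(2): F OR T → true.
(a) schedule shift > 4h — not satisfied.
(b) non-exempt — holds.
(3): F OR T → true.
So Overall is satisfied (T AND T AND T).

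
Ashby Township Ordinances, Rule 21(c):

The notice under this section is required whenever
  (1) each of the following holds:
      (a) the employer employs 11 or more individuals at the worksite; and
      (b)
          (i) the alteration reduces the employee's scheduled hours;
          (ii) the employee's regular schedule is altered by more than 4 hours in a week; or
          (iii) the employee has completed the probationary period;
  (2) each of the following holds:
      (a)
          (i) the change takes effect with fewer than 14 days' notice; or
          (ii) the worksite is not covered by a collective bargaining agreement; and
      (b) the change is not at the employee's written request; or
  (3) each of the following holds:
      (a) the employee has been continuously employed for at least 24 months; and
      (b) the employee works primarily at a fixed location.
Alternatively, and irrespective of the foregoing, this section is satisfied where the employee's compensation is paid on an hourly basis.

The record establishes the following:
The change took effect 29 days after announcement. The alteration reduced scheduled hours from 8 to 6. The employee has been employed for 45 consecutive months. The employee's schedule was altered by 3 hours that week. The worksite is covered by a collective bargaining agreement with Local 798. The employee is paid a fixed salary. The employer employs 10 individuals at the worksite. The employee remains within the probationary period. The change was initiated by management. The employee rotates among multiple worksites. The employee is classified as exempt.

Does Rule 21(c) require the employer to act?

(a) ≥ 11 at site — fails.
(i) hours reduced — met.
(ii) schedule shift > 4h — not satisfied.
(iii) past probation — not satisfied.
So (b) is satisfied (T OR F OR F).
(1): F AND T → false.
(i) < 14 days' notice — not met.
(ii) no CBA — fails.
So (a) is not satisfied (F OR F).
(b) not employee-requested — holds.
(2): F AND T → false.
(a) tenure ≥ 24 mo. — met.
(b) fixed location — not satisfied.
(3): T AND F → false.
Overall: F OR F OR F → false.
Exception (hourly-paid) — not satisfied.
Result: main false OR exception false → false.

No — not required.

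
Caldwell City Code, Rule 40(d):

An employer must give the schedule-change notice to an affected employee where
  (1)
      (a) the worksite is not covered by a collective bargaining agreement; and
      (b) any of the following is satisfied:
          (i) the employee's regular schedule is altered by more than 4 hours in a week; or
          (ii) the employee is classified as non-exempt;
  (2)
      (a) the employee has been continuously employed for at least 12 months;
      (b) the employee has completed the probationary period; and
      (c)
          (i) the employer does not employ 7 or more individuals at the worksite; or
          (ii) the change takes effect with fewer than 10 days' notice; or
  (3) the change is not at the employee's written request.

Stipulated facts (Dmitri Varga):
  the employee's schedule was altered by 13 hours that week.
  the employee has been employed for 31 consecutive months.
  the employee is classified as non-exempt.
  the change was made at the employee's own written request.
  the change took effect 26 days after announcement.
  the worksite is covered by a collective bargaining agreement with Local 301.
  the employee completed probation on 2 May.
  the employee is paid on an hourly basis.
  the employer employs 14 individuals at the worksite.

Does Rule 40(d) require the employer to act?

No — not required.

(a) no CBA — fails.
(i) schedule shift > 4h — holds.
(ii) non-exempt — met.
So (b) is satisfied (T OR T).
(1) = F AND T = false.
(a) tenure ≥ 12 mo. — met.
(b) past probation — met.
(i) not (≥ 7 at site) — not met.
(ii) < 10 days' notice — fails.
So (c) is not satisfied (F OR F).
(2): T AND T AND F → false.
(3) not employee-requested — not met.
Overall: F OR F OR F → false.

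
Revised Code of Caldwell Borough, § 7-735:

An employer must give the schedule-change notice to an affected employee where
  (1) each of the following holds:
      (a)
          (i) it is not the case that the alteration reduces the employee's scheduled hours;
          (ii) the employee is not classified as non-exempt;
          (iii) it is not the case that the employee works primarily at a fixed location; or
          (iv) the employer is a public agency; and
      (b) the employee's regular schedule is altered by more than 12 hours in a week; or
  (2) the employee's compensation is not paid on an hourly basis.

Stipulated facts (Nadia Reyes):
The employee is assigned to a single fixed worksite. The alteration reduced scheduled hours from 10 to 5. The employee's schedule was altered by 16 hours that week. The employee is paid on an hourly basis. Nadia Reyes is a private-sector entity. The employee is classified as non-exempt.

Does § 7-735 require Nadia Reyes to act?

No — not required.

(i) not (hours reduced) — not met.
(ii) not (non-exempt) — not met.
(iii) not (fixed location) — not satisfied.
(iv) public agency — not satisfied.
(a) = F OR F OR F OR F = false.
(b) schedule shift > 12h — met.
(1): F AND T → false.
(2) not (hourly-paid) — fails.
Overall: F OR F → false.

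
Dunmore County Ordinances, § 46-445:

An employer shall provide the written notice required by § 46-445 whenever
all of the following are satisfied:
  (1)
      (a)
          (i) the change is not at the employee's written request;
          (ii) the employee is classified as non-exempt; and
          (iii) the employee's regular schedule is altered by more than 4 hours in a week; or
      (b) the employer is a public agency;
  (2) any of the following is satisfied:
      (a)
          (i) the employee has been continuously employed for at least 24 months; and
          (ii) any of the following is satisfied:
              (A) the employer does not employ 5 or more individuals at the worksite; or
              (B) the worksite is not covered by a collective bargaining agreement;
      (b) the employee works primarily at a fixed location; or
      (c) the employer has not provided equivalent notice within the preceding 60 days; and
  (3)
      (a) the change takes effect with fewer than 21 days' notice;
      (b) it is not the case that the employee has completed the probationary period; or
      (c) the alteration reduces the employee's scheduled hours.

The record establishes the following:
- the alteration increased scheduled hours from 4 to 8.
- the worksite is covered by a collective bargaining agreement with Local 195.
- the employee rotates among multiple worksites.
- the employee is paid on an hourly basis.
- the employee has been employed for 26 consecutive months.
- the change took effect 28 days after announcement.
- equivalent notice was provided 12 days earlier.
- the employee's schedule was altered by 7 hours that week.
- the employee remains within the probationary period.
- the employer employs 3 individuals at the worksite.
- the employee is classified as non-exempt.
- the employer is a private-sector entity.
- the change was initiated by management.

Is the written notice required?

Yes — required.

(i) not employee-requested — satisfied.
(ii) non-exempt — holds.
(iii) schedule shift > 4h — holds.
(a) = T AND T AND T = true.
(b) public agency — fails.
So (1) is satisfied (T OR F).
(i) tenure ≥ 24 mo. — met.
(A) not (≥ 5 at site) — satisfied.
(B) no CBA — not satisfied.
So (ii) is satisfied (T OR F).
(a) = T AND T = true.
(b) fixed location — not satisfied.
(c) no recent notice — not satisfied.
(2): T OR F OR F → true.
(a) < 21 days' notice — not satisfied.
(b) not (past probation) — met.
(c) hours reduced — not met.
So (3) is satisfied (F OR T OR F).
So Overall is satisfied (T AND T AND T).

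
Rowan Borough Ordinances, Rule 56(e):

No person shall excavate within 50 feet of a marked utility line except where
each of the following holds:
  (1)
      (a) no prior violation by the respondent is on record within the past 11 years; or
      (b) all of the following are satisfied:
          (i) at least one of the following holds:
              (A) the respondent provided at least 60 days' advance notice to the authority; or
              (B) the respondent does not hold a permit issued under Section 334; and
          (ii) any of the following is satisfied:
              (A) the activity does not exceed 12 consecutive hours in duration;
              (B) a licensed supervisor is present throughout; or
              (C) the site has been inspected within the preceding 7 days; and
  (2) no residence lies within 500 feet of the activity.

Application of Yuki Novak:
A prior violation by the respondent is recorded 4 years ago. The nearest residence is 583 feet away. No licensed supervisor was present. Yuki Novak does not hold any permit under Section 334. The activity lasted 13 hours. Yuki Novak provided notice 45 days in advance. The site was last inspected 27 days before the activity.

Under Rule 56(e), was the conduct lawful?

(a) no prior violation — not satisfied.
(A) ≥60 days' notice — not satisfied.
(B) not (holds permit) — met.
(i): F OR T → true.
(A) ≤ 12 hrs duration — not met.
(B) supervisor present — not met.
(C) site inspected — not satisfied.
(ii): F OR F OR F → false.
So (b) is not satisfied (T AND F).
So (1) is not satisfied (F OR F).
(2) no residence in 500 ft — met.
Overall: F AND T → false.

No — unlawful.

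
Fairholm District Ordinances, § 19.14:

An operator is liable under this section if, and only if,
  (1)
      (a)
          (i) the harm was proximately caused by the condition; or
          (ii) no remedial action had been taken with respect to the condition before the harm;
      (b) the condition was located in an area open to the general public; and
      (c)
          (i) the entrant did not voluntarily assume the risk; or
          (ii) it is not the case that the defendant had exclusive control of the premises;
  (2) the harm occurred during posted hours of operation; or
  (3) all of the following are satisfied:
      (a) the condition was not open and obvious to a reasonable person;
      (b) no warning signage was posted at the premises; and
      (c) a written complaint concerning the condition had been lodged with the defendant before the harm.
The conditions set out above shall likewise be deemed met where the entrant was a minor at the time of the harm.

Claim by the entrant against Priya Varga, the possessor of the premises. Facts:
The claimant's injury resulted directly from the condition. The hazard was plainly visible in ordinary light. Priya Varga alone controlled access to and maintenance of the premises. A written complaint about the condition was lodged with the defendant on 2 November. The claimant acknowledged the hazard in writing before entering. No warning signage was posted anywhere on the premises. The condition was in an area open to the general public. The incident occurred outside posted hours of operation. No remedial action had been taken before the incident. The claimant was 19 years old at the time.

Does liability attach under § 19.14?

No — not liable.

(i) proximate cause — satisfied.
(ii) no remedial action — met.
(a): T OR T → true.
(b) public area — satisfied.
(i) no assumed risk — not met.
(ii) not (exclusive control) — fails.
(c) = F OR F = false.
So (1) is not satisfied (T AND T AND F).
(2) during posted hours — not met.
(a) not open/obvious — not met.
(b) no signage posted — met.
(c) complaint lodged — satisfied.
(3) = F AND T AND T = false.
Overall = F OR F OR F = false.
Exception (entrant a minor) — not satisfied.
Result: main false OR exception false → false.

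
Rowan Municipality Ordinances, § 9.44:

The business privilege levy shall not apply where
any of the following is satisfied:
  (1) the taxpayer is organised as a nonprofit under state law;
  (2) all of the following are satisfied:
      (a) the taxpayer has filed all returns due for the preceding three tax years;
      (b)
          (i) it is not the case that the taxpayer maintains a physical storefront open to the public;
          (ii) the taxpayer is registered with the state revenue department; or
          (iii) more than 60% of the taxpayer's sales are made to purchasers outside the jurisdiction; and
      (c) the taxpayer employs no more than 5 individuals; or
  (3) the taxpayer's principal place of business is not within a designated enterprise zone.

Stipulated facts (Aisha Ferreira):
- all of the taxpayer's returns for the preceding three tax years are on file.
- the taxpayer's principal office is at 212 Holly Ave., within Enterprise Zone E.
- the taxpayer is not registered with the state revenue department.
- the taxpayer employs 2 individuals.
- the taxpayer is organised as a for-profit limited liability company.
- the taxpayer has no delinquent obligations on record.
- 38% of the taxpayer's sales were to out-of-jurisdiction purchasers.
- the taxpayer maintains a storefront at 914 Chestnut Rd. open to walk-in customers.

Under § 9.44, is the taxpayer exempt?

(1) nonprofit — fails.
(a) returns current — satisfied.
(i) not (has storefront) — not met.
(ii) state-registered — not satisfied.
(iii) >60% out-of-jur. sales — not met.
So (b) is not satisfied (F OR F OR F).
(c) ≤ 5 employees — satisfied.
(2): T AND F AND T → false.
(3) not (in enterprise zone) — fails.
So Overall is not satisfied (F OR F OR F).

No — not exempt.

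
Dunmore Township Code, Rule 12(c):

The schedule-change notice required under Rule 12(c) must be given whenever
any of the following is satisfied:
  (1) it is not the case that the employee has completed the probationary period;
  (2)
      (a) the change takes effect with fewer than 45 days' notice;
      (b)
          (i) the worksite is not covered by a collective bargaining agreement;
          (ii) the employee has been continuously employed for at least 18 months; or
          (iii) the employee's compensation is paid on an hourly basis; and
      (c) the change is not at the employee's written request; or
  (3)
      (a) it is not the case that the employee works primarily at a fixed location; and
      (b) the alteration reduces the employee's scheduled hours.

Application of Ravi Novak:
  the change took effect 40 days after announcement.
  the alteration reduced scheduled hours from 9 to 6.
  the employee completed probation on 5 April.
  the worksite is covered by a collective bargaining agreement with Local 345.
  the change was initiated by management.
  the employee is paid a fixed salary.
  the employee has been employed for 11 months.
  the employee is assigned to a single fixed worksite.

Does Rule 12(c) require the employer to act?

No — not required.

(1) not (past probation) — fails.
(a) < 45 days' notice — holds.
(i) no CBA — fails.
(ii) tenure ≥ 18 mo. — not met.
(iii) hourly-paid — not met.
So (b) is not satisfied (F OR F OR F).
(c) not employee-requested — met.
(2): T AND F AND T → false.
(a) not (fixed location) — not satisfied.
(b) hours reduced — holds.
(3): F AND T → false.
So Overall is not satisfied (F OR F OR F).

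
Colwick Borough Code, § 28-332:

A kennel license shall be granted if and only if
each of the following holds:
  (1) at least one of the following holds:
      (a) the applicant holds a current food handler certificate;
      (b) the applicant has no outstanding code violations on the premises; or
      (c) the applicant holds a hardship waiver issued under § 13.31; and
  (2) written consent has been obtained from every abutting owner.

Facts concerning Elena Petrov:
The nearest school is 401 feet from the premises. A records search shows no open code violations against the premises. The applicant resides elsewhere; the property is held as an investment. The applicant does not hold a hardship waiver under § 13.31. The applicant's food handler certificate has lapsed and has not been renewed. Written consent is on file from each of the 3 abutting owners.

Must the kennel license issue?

(a) food handler cert. — not met.
(b) no code violations — met.
(c) hardship waiver — fails.
(1) = F OR T OR F = true.
(2) all abutters consent — holds.
Overall: T AND T → true.

Yes — granted.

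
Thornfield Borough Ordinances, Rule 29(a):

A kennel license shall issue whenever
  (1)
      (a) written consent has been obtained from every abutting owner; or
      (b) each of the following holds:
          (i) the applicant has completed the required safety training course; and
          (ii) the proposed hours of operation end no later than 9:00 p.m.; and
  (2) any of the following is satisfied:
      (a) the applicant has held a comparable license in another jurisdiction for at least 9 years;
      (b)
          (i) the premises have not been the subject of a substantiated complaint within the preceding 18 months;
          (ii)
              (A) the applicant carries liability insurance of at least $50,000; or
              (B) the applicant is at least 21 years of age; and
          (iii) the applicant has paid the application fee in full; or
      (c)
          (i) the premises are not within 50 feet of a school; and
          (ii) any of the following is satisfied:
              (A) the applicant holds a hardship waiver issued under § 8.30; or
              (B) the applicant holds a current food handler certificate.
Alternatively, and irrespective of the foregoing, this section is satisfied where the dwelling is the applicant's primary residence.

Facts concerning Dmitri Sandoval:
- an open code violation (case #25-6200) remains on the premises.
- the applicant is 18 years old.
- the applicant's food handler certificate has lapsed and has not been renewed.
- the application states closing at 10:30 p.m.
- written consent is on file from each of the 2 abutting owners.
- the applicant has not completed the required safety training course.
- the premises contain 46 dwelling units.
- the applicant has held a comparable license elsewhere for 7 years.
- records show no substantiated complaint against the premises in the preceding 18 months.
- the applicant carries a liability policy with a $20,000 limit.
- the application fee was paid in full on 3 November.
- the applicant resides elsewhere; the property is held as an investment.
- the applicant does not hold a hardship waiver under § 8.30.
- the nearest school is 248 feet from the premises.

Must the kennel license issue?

No — denied.

(a) all abutters consent — met.
(i) safety training — not met.
(ii) closes by 9 p.m. — fails.
So (b) is not satisfied (F AND F).
(1): T OR F → true.
(a) prior license ≥ 9 yr — fails.
(i) no complaint in 18 mo. — met.
(A) insurance ≥ $50,000 — fails.
(B) age ≥ 21 — fails.
(ii) = F OR F = false.
(iii) fee paid — met.
(b) = T AND F AND T = false.
(i) ≥50 ft from school — met.
(A) hardship waiver — not met.
(B) food handler cert. — not satisfied.
(ii): F OR F → false.
So (c) is not satisfied (T AND F).
(2) = F OR F OR F = false.
So Overall is not satisfied (T AND F).
Exception (primary residence) — not satisfied.
Result: main false OR exception false → false.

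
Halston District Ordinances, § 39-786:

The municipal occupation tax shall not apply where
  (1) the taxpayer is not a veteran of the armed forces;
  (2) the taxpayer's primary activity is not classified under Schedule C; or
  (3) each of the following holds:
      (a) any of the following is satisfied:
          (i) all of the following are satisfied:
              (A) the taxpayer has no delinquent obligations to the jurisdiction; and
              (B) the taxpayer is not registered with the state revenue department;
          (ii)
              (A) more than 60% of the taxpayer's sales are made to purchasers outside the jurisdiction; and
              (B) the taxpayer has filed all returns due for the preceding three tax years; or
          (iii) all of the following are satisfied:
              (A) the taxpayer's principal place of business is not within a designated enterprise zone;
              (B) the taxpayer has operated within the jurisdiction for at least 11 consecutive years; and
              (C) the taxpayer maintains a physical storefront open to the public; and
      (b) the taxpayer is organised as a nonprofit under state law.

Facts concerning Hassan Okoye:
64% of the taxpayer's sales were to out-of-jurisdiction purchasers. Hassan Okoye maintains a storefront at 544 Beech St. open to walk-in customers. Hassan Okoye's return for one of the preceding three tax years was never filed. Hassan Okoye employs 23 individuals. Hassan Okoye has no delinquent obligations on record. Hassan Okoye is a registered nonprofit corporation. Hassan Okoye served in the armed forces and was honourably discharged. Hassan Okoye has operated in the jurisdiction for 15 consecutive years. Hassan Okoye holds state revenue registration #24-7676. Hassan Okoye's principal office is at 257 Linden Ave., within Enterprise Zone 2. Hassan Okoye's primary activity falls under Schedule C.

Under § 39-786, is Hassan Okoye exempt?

(1) not (veteran) — not satisfied.
(2) not (Schedule C activity) — not satisfied.
(A) no delinquency — met.
(B) not (state-registered) — not satisfied.
(i): T AND F → false.
(A) >60% out-of-jur. sales — satisfied.
(B) returns current — not satisfied.
(ii) = T AND F = false.
(A) not (in enterprise zone) — fails.
(B) ≥ 11 yrs in jurisdiction — holds.
(C) has storefront — holds.
So (iii) is not satisfied (F AND T AND T).
So (a) is not satisfied (F OR F OR F).
(b) nonprofit — satisfied.
(3): F AND T → false.
Overall: F OR F OR F → false.

No — not exempt.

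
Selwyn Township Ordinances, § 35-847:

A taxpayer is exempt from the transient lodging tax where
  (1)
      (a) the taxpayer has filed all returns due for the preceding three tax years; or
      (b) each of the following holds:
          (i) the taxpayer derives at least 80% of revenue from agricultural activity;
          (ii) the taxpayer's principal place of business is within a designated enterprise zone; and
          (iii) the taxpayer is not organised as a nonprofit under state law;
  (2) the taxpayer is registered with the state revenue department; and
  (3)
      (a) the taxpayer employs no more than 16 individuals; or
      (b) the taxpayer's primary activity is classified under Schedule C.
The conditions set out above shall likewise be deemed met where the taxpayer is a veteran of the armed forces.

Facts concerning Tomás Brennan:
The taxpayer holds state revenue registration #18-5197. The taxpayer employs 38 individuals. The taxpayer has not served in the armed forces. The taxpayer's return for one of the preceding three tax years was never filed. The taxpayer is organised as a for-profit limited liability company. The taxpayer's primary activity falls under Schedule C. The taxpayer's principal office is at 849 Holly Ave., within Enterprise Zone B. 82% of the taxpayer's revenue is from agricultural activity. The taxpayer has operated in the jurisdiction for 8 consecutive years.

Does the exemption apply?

(a) returns current — fails.
(i) ≥80% agricultural — holds.
(ii) in enterprise zone — satisfied.
(iii) not (nonprofit) — met.
(b) = T AND T AND T = true.
So (1) is satisfied (F OR T).
(2) state-registered — satisfied.
(a) ≤ 16 employees — fails.
(b) Schedule C activity — met.
(3): F OR T → true.
Overall = T AND T AND T = true.
Exception (veteran) — not satisfied.
Result: main true OR exception false → true.

Yes — exempt.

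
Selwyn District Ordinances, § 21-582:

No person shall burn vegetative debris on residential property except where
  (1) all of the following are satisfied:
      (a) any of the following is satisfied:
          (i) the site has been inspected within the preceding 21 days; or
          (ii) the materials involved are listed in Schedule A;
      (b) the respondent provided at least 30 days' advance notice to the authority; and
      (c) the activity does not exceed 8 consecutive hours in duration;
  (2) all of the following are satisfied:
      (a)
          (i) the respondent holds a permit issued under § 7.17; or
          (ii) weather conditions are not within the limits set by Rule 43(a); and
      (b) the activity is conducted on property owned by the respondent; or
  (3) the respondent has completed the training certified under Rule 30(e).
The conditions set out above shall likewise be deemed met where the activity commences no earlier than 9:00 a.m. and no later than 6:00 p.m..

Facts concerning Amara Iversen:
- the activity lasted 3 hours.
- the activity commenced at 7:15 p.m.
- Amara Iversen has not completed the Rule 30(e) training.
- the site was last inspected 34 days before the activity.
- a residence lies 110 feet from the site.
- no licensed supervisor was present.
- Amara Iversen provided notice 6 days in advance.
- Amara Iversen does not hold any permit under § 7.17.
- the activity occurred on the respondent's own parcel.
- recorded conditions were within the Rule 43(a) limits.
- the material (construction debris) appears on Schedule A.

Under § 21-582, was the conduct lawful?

(i) site inspected — not met.
(ii) Schedule A material — satisfied.
(a): F OR T → true.
(b) ≥30 days' notice — fails.
(c) ≤ 8 hrs duration — met.
(1): T AND F AND T → false.
(i) holds permit — not satisfied.
(ii) not (weather ok) — not met.
(a) = F OR F = false.
(b) own property — met.
(2): F AND T → false.
(3) training certified — not met.
Overall: F OR F OR F → false.
Exception (start within hours) — not satisfied.
Result: main false OR exception false → false.

No — unlawful.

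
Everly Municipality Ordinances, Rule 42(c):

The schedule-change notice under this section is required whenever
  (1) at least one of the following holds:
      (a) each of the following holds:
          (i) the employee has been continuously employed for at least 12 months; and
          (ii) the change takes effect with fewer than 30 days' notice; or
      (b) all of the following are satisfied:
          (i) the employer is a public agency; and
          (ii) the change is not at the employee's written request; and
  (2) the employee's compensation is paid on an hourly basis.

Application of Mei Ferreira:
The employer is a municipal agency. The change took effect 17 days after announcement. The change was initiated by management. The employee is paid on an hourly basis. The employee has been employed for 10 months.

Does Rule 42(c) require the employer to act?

Yes — required.

(i) tenure ≥ 12 mo. — not satisfied.
(ii) < 30 days' notice — met.
(a) = F AND T = false.
(i) public agency — met.
(ii) not employee-requested — holds.
So (b) is satisfied (T AND T).
So (1) is satisfied (F OR T).
(2) hourly-paid — met.
Overall = T AND T = true.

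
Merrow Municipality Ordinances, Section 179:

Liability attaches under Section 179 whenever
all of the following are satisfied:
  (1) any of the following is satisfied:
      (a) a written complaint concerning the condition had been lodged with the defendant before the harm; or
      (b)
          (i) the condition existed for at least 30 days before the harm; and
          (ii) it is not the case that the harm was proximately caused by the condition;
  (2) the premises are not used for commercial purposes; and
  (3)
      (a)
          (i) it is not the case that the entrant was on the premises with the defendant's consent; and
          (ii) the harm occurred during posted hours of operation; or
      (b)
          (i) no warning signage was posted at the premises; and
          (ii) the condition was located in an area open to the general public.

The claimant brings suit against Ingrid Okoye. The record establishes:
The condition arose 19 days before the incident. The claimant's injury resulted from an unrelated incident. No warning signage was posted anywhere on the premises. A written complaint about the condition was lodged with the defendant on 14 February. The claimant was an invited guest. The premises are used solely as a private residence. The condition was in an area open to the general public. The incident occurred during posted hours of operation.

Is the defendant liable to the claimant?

(a) complaint lodged — holds.
(i) condition ≥30 days old — not met.
(ii) not (proximate cause) — satisfied.
(b) = F AND T = false.
So (1) is satisfied (T OR F).
(2) not (commercial use) — satisfied.
(i) not (consent to enter) — fails.
(ii) during posted hours — holds.
So (a) is not satisfied (F AND T).
(i) no signage posted — met.
(ii) public area — holds.
(b): T AND T → true.
(3) = F OR T = true.
So Overall is satisfied (T AND T AND T).

Yes — liable.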